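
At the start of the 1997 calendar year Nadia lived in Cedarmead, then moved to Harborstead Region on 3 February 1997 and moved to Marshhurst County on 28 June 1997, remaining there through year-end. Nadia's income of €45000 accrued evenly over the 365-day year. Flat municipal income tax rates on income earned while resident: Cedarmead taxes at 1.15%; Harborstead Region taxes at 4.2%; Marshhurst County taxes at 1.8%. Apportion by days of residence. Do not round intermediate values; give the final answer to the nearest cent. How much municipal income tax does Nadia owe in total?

Cedarmead, 1 January – 2 February 1997: 33 days → €45000 × 1.15% × 33/365 = €46.7877
Harborstead Region, 3 February – 27 June 1997: 145 days → €45000 × 4.2% × 145/365 = €750.8219
Marshhurst County, 28 June – 31 December 1997: 187 days → €45000 × 1.8% × 187/365 = €414.9863
Total = €1212.5959

€1212.60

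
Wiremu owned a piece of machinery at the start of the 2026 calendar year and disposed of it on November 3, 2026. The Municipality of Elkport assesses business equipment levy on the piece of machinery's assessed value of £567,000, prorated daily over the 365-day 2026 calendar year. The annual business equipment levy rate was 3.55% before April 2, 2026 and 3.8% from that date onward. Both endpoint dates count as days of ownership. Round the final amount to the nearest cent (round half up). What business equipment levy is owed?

£17,768.85

January 1 – April 1, 2026: 91 days at 3.55% → £567,000 × 3.55% × 91/365 = £5,018.3384
April 2 – November 3, 2026: 216 days at 3.8% → £567,000 × 3.8% × 216/365 = £12,750.5096
Total = £17,768.8479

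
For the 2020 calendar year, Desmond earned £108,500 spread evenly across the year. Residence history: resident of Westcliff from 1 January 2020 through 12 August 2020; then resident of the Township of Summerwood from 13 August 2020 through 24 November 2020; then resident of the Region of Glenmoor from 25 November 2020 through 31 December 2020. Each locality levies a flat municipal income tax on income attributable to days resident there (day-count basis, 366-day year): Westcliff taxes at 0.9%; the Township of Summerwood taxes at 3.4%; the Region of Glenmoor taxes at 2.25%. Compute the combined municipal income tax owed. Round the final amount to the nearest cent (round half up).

£1,895.34

Westcliff, 1 January – 12 August 2020: 225 days → £108,500 × 0.9% × 225/366 = £600.3074
The Township of Summerwood, 13 August – 24 November 2020: 104 days → £108,500 × 3.4% × 104/366 = £1,048.2404
The Region of Glenmoor, 25 November – 31 December 2020: 37 days → £108,500 × 2.25% × 37/366 = £246.7930
Total = £1,895.3408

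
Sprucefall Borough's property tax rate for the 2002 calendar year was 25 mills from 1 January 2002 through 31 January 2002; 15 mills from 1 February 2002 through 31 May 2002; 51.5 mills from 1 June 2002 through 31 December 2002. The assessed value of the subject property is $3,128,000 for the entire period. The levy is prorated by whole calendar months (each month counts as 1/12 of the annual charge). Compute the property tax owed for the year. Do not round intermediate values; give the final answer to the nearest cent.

$116,127.00

1 January – 31 January 2002: 1 month at 25 mills → $3,128,000 × 2.5% × 1/12 = $6,516.6667
1 February – 31 May 2002: 4 months at 15 mills → $3,128,000 × 1.5% × 4/12 = $15,640.0000
1 June – 31 December 2002: 7 months at 51.5 mills → $3,128,000 × 5.15% × 7/12 = $93,970.3333
Total = $116,127.0000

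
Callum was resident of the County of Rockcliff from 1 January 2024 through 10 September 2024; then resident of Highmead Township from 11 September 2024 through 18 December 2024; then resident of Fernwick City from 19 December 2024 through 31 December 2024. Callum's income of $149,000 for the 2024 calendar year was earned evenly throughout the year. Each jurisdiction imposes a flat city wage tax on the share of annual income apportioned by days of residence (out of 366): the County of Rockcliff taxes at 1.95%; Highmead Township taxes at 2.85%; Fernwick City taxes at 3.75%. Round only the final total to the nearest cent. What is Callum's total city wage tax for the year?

The County of Rockcliff, 1 January – 10 September 2024: 254 days → $149,000 × 1.95% × 254/366 = $2,016.3852
Highmead Township, 11 September – 18 December 2024: 99 days → $149,000 × 2.85% × 99/366 = $1,148.6434
Fernwick City, 19 December – 31 December 2024: 13 days → $149,000 × 3.75% × 13/366 = $198.4631
Total = $3,363.4918

$3,363.49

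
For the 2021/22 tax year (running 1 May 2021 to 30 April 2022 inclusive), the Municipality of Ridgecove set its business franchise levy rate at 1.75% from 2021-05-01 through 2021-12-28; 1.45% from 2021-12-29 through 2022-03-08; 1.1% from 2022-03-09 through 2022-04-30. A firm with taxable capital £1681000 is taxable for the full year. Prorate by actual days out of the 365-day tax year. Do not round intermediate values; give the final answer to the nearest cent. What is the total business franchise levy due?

£26863.76

2021-05-01 to 2021-12-28: 242 days at 1.75% → £1681000 × 1.75% × 242/365 = £19504.2055
2021-12-29 to 2022-03-08: 70 days at 1.45% → £1681000 × 1.45% × 70/365 = £4674.5616
2022-03-09 to 2022-04-30: 53 days at 1.1% → £1681000 × 1.1% × 53/365 = £2684.9945
Total = £26863.7616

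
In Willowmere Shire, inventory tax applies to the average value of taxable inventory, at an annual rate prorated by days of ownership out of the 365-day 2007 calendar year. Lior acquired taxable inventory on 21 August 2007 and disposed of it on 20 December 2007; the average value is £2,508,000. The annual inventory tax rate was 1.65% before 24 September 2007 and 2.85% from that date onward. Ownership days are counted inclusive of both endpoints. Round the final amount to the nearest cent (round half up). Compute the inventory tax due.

21 August – 23 September 2007: 34 days at 1.65% → £2,508,000 × 1.65% × 34/365 = £3,854.7616
24 September – 20 December 2007: 88 days at 2.85% → £2,508,000 × 2.85% × 88/365 = £17,233.0521
Total = £21,087.8137

£21,087.81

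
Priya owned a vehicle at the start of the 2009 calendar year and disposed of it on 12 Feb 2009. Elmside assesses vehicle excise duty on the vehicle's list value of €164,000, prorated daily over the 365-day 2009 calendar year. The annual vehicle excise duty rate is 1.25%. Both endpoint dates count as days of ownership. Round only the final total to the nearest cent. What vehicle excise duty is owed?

€241.51

Days held (1 Jan – 12 Feb 2009): 43 out of 365
Tax = €164,000 × 1.25% × 43/365 = €241.5068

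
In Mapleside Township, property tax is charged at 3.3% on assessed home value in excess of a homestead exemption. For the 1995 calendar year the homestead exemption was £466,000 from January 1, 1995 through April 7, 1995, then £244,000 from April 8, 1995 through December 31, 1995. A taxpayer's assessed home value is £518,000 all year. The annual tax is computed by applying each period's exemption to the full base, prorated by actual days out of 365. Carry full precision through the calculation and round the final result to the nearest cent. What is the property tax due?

January 1 – April 7, 1995: 97 days, exemption £466,000 → (£518,000 − £466,000) × 3.3% × 97/365 = £456.0329
April 8 – December 31, 1995: 268 days, exemption £244,000 → (£518,000 − £244,000) × 3.3% × 268/365 = £6,639.0575
Total = £7,095.0904

£7,095.09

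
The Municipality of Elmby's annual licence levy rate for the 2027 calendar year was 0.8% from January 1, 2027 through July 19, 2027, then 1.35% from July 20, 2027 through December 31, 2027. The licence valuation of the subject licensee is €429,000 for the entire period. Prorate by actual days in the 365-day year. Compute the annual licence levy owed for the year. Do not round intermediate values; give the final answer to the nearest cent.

January 1 – July 19, 2027: 200 days at 0.8% → €429,000 × 0.8% × 200/365 = €1,880.5479
July 20 – December 31, 2027: 165 days at 1.35% → €429,000 × 1.35% × 165/365 = €2,618.0753
Total = €4,498.6233

€4,498.62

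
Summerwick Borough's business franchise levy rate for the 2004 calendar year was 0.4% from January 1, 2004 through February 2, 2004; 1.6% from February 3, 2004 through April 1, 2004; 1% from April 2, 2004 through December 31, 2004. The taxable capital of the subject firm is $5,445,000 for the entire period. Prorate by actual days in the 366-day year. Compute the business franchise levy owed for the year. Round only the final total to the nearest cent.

January 1 – February 2, 2004: 33 days at 0.4% → $5,445,000 × 0.4% × 33/366 = $1,963.7705
February 3 – April 1, 2004: 59 days at 1.6% → $5,445,000 × 1.6% × 59/366 = $14,043.9344
April 2 – December 31, 2004: 274 days at 1% → $5,445,000 × 1% × 274/366 = $40,763.1148
Total = $56,770.8197

$56,770.82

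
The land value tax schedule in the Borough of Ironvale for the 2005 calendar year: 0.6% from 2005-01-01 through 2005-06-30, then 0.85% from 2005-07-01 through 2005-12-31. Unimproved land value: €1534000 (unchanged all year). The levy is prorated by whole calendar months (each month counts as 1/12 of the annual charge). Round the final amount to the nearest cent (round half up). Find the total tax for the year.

€11121.50

2005-01-01 to 2005-06-30: 6 months at 0.6% → €1534000 × 0.6% × 6/12 = €4602.0000
2005-07-01 to 2005-12-31: 6 months at 0.85% → €1534000 × 0.85% × 6/12 = €6519.5000
Total = €11121.5000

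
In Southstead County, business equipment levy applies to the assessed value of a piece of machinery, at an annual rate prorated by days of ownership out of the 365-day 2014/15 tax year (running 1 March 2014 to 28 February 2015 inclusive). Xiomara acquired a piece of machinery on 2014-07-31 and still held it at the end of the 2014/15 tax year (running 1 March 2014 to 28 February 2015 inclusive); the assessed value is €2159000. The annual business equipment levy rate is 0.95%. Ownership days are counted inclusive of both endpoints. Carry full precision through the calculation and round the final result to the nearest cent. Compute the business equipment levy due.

Days held (2014-07-31 to 2015-02-28): 213 out of 365
Tax = €2159000 × 0.95% × 213/365 = €11969.1411

€11969.14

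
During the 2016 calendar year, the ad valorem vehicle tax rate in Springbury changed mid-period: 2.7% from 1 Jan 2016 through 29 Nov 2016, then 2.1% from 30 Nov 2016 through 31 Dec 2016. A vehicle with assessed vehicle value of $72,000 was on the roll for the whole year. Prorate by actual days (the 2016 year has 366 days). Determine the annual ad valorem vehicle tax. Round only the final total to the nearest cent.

1 Jan – 29 Nov 2016: 334 days at 2.7% → $72,000 × 2.7% × 334/366 = $1,774.0328
30 Nov – 31 Dec 2016: 32 days at 2.1% → $72,000 × 2.1% × 32/366 = $132.1967
Total = $1,906.2295

$1,906.23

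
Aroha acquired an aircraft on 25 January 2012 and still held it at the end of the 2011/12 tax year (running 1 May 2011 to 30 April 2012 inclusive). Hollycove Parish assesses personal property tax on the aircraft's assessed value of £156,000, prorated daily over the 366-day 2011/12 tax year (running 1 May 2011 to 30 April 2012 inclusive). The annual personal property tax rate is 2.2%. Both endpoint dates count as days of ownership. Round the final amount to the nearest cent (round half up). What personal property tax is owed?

Days held (25 January – 30 April 2012): 97 out of 366
Tax = £156,000 × 2.2% × 97/366 = £909.5738

£909.57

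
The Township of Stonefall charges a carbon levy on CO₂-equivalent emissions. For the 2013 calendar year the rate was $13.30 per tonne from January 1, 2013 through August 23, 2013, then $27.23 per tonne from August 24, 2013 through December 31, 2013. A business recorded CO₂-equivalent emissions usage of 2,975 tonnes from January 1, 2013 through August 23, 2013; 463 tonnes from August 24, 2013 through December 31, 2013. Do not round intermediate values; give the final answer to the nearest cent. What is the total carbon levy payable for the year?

January 1 – August 23, 2013: 2,975 tonnes at $13.30/tonne → $39567.50
August 24 – December 31, 2013: 463 tonnes at $27.23/tonne → $12607.49

$52174.99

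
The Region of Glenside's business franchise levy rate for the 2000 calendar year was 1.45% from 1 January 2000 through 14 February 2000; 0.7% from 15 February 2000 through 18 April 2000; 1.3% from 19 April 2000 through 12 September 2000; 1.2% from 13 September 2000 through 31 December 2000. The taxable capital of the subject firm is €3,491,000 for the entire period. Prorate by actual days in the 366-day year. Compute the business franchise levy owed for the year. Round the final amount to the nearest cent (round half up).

1 January – 14 February 2000: 45 days at 1.45% → €3,491,000 × 1.45% × 45/366 = €6,223.7090
15 February – 18 April 2000: 64 days at 0.7% → €3,491,000 × 0.7% × 64/366 = €4,273.1366
19 April – 12 September 2000: 147 days at 1.3% → €3,491,000 × 1.3% × 147/366 = €18,227.5984
13 September – 31 December 2000: 110 days at 1.2% → €3,491,000 × 1.2% × 110/366 = €12,590.4918
Total = €41,314.9358

€41,314.94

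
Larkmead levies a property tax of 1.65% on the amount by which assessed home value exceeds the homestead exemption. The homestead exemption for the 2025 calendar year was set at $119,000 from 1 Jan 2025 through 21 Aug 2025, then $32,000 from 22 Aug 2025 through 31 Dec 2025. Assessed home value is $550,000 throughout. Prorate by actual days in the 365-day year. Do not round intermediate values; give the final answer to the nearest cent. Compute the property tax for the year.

$7,630.64

1 Jan – 21 Aug 2025: 233 days, exemption $119,000 → ($550,000 − $119,000) × 1.65% × 233/365 = $4,539.6699
22 Aug – 31 Dec 2025: 132 days, exemption $32,000 → ($550,000 − $32,000) × 1.65% × 132/365 = $3,090.9699
Total = $7,630.6397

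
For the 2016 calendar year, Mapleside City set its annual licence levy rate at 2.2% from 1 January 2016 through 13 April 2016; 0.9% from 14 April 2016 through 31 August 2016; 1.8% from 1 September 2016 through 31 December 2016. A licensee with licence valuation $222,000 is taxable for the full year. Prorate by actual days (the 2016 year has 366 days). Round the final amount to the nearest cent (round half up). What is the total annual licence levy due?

1 January – 13 April 2016: 104 days at 2.2% → $222,000 × 2.2% × 104/366 = $1,387.8033
14 April – 31 August 2016: 140 days at 0.9% → $222,000 × 0.9% × 140/366 = $764.2623
1 September – 31 December 2016: 122 days at 1.8% → $222,000 × 1.8% × 122/366 = $1,332.0000
Total = $3,484.0656

$3,484.07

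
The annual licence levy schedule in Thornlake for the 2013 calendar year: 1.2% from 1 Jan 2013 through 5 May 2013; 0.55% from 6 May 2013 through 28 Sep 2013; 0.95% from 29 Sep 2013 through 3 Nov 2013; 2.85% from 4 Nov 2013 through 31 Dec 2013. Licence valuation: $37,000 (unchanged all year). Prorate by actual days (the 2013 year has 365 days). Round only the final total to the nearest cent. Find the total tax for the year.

1 Jan – 5 May 2013: 125 days at 1.2% → $37,000 × 1.2% × 125/365 = $152.0548
6 May – 28 Sep 2013: 146 days at 0.55% → $37,000 × 0.55% × 146/365 = $81.4000
29 Sep – 3 Nov 2013: 36 days at 0.95% → $37,000 × 0.95% × 36/365 = $34.6685
4 Nov – 31 Dec 2013: 58 days at 2.85% → $37,000 × 2.85% × 58/365 = $167.5644
Total = $435.6877

$435.69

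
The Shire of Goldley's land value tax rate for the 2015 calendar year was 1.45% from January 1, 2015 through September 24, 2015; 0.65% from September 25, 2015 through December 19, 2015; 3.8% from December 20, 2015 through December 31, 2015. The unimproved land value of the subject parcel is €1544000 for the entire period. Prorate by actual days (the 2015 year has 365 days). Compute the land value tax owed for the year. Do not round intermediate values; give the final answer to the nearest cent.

€20670.56

January 1 – September 24, 2015: 267 days at 1.45% → €1544000 × 1.45% × 267/365 = €16376.9753
September 25 – December 19, 2015: 86 days at 0.65% → €1544000 × 0.65% × 86/365 = €2364.6466
December 20 – December 31, 2015: 12 days at 3.8% → €1544000 × 3.8% × 12/365 = €1928.9425
Total = €20670.5644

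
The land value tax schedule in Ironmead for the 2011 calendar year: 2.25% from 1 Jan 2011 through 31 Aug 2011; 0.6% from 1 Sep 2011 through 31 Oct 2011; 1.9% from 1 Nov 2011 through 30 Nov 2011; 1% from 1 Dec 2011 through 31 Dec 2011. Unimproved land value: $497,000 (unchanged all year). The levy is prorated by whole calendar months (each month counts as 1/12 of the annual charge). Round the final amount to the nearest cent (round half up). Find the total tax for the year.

1 Jan – 31 Aug 2011: 8 months at 2.25% → $497,000 × 2.25% × 8/12 = $7,455.0000
1 Sep – 31 Oct 2011: 2 months at 0.6% → $497,000 × 0.6% × 2/12 = $497.0000
1 Nov – 30 Nov 2011: 1 month at 1.9% → $497,000 × 1.9% × 1/12 = $786.9167
1 Dec – 31 Dec 2011: 1 month at 1% → $497,000 × 1% × 1/12 = $414.1667
Total = $9,153.0833

$9,153.08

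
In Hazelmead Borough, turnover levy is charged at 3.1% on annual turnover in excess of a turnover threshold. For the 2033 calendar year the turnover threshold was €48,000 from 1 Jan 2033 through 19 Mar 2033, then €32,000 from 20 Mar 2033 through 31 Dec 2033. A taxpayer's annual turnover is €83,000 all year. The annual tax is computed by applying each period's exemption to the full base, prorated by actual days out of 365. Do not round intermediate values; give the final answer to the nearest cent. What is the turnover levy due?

1 Jan – 19 Mar 2033: 78 days, exemption €48,000 → (€83,000 − €48,000) × 3.1% × 78/365 = €231.8630
20 Mar – 31 Dec 2033: 287 days, exemption €32,000 → (€83,000 − €32,000) × 3.1% × 287/365 = €1,243.1425
Total = €1,475.0055

€1,475.01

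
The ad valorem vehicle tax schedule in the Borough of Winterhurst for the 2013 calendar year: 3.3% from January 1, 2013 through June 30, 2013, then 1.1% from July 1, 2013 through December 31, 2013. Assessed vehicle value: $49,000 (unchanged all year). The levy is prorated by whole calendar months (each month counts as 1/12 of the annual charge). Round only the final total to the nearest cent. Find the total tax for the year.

$1,078.00

January 1 – June 30, 2013: 6 months at 3.3% → $49,000 × 3.3% × 6/12 = $808.5000
July 1 – December 31, 2013: 6 months at 1.1% → $49,000 × 1.1% × 6/12 = $269.5000
Total = $1,078.0000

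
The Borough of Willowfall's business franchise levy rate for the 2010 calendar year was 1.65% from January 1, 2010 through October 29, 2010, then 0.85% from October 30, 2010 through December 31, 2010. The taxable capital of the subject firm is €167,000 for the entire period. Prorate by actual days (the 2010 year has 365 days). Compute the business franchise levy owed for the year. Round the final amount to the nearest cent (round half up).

January 1 – October 29, 2010: 302 days at 1.65% → €167,000 × 1.65% × 302/365 = €2,279.8932
October 30 – December 31, 2010: 63 days at 0.85% → €167,000 × 0.85% × 63/365 = €245.0096
Total = €2,524.9027

€2,524.90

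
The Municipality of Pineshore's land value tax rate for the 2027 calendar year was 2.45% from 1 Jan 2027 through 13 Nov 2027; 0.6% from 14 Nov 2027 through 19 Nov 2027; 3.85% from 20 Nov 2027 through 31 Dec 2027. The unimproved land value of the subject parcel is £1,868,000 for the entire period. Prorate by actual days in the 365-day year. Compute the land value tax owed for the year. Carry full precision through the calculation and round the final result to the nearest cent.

1 Jan – 13 Nov 2027: 317 days at 2.45% → £1,868,000 × 2.45% × 317/365 = £39,747.4575
14 Nov – 19 Nov 2027: 6 days at 0.6% → £1,868,000 × 0.6% × 6/365 = £184.2411
20 Nov – 31 Dec 2027: 42 days at 3.85% → £1,868,000 × 3.85% × 42/365 = £8,275.4959
Total = £48,207.1945

£48,207.19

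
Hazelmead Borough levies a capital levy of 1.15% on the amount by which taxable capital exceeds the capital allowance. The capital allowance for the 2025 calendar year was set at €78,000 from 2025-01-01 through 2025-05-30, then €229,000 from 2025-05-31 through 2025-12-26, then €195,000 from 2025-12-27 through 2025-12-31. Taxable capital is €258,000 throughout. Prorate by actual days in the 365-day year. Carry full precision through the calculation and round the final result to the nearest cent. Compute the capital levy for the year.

2025-01-01 to 2025-05-30: 150 days, exemption €78,000 → (€258,000 − €78,000) × 1.15% × 150/365 = €850.6849
2025-05-31 to 2025-12-26: 210 days, exemption €229,000 → (€258,000 − €229,000) × 1.15% × 210/365 = €191.8767
2025-12-27 to 2025-12-31: 5 days, exemption €195,000 → (€258,000 − €195,000) × 1.15% × 5/365 = €9.9247
Total = €1,052.4863

€1,052.49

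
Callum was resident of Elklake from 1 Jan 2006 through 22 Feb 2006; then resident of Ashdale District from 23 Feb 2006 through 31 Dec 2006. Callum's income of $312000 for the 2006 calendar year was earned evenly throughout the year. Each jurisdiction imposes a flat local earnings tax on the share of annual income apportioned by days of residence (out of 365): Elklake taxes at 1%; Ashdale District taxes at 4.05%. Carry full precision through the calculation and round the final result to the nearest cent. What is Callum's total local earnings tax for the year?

$11254.22

Elklake, 1 Jan – 22 Feb 2006: 53 days → $312000 × 1% × 53/365 = $453.0411
Ashdale District, 23 Feb – 31 Dec 2006: 312 days → $312000 × 4.05% × 312/365 = $10801.1836
Total = $11254.2247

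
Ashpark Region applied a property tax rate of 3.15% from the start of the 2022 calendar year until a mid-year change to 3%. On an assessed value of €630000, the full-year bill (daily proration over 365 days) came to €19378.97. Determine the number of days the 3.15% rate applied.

185 days

Let d = days at the first rate; then 365 − d days at the second rate.
€630000 × [3.15%·d + 3%·(365−d)] / 365 = €19378.97
Solving gives d = 185, so the new rate took effect on 5 Jul 2022.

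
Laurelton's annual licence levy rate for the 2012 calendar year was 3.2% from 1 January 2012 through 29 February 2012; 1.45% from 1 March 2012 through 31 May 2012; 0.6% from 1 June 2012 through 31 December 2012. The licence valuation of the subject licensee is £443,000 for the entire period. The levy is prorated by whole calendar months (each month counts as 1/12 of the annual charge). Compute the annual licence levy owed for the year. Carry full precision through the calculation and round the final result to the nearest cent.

£5,519.04

1 January – 29 February 2012: 2 months at 3.2% → £443,000 × 3.2% × 2/12 = £2,362.6667
1 March – 31 May 2012: 3 months at 1.45% → £443,000 × 1.45% × 3/12 = £1,605.8750
1 June – 31 December 2012: 7 months at 0.6% → £443,000 × 0.6% × 7/12 = £1,550.5000
Total = £5,519.0417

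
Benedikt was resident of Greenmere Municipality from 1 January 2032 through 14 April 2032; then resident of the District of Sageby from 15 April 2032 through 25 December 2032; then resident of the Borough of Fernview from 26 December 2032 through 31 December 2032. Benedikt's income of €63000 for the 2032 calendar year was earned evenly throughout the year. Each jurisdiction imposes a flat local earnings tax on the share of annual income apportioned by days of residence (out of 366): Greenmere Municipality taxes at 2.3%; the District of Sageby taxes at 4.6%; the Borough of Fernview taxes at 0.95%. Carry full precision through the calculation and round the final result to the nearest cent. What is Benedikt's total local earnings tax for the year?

€2444.61

Greenmere Municipality, 1 January – 14 April 2032: 105 days → €63000 × 2.3% × 105/366 = €415.6967
The District of Sageby, 15 April – 25 December 2032: 255 days → €63000 × 4.6% × 255/366 = €2019.0984
The Borough of Fernview, 26 December – 31 December 2032: 6 days → €63000 × 0.95% × 6/366 = €9.8115
Total = €2444.6066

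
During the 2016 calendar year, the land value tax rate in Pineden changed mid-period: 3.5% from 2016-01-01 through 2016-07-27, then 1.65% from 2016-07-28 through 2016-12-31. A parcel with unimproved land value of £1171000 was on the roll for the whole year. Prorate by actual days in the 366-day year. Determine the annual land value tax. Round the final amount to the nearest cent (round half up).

£31692.19

2016-01-01 to 2016-07-27: 209 days at 3.5% → £1171000 × 3.5% × 209/366 = £23404.0027
2016-07-28 to 2016-12-31: 157 days at 1.65% → £1171000 × 1.65% × 157/366 = £8288.1844
Total = £31692.1872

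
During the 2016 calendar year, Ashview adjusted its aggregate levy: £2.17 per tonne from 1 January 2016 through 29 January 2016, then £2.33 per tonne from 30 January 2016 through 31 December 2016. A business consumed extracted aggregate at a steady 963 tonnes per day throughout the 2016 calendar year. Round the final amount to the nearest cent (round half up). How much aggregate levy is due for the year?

£816758.82

1 January – 29 January 2016: 29 days × 963 tonnes/day = 27,927 tonnes at £2.17/tonne → £60601.59
30 January – 31 December 2016: 337 days × 963 tonnes/day = 324,531 tonnes at £2.33/tonne → £756157.23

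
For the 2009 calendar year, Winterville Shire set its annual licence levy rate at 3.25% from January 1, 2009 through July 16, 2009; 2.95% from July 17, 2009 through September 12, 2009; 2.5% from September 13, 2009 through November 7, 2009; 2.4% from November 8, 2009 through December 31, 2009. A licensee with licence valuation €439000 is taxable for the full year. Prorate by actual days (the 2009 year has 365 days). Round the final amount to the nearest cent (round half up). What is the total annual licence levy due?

€13001.02

January 1 – July 16, 2009: 197 days at 3.25% → €439000 × 3.25% × 197/365 = €7700.5411
July 17 – September 12, 2009: 58 days at 2.95% → €439000 × 2.95% × 58/365 = €2057.8877
September 13 – November 7, 2009: 56 days at 2.5% → €439000 × 2.5% × 56/365 = €1683.8356
November 8 – December 31, 2009: 54 days at 2.4% → €439000 × 2.4% × 54/365 = €1558.7507
Total = €13001.0151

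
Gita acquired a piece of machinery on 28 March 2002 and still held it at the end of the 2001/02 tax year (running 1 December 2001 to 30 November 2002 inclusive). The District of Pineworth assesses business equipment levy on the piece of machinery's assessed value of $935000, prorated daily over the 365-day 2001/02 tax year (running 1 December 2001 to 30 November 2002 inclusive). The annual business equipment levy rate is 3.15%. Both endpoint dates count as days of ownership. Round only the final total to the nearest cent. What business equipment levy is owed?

Days held (28 March – 30 November 2002): 248 out of 365
Tax = $935000 × 3.15% × 248/365 = $20011.5616

$20011.56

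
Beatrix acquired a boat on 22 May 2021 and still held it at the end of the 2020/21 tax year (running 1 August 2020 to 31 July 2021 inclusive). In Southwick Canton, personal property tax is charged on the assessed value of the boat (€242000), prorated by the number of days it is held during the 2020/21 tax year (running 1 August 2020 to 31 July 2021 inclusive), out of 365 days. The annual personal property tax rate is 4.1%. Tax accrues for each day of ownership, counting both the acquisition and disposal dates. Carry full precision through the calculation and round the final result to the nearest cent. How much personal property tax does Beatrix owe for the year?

€1930.03

Days held (22 May – 31 July 2021): 71 out of 365
Tax = €242000 × 4.1% × 71/365 = €1930.0329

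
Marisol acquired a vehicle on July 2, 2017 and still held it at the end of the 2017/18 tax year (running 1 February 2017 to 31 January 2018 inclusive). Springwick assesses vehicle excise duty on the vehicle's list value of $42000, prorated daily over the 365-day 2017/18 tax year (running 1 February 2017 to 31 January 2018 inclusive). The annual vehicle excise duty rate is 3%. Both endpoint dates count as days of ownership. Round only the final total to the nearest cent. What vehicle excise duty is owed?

$738.74

Days held (July 2, 2017 – January 31, 2018): 214 out of 365
Tax = $42000 × 3% × 214/365 = $738.7397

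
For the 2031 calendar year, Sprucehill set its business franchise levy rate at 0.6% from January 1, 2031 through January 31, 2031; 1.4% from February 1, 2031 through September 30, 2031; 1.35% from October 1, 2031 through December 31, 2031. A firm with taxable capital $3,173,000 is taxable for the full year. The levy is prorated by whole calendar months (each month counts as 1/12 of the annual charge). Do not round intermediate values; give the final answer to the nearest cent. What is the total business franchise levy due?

January 1 – January 31, 2031: 1 month at 0.6% → $3,173,000 × 0.6% × 1/12 = $1,586.5000
February 1 – September 30, 2031: 8 months at 1.4% → $3,173,000 × 1.4% × 8/12 = $29,614.6667
October 1 – December 31, 2031: 3 months at 1.35% → $3,173,000 × 1.35% × 3/12 = $10,708.8750
Total = $41,910.0417

$41,910.04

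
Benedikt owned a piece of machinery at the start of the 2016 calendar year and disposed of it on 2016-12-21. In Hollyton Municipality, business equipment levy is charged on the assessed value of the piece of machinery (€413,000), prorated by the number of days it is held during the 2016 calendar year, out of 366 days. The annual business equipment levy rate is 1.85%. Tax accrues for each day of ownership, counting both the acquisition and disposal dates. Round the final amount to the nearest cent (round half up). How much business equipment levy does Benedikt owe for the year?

Days held (2016-01-01 to 2016-12-21): 356 out of 366
Tax = €413,000 × 1.85% × 356/366 = €7,431.7432

€7,431.74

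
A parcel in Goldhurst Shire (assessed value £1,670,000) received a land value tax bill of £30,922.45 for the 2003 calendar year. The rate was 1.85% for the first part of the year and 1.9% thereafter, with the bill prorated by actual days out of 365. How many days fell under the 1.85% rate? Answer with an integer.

353 days

Let d = days at the first rate; then 365 − d days at the second rate.
£1,670,000 × [1.85%·d + 1.9%·(365−d)] / 365 = £30,922.45
Solving gives d = 353, so the new rate took effect on 20 Dec 2003.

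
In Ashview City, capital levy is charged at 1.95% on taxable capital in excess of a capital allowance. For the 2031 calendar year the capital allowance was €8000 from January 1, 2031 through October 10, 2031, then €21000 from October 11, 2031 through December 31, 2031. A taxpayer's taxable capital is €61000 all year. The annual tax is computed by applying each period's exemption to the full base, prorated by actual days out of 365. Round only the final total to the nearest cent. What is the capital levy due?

January 1 – October 10, 2031: 283 days, exemption €8000 → (€61000 − €8000) × 1.95% × 283/365 = €801.3164
October 11 – December 31, 2031: 82 days, exemption €21000 → (€61000 − €21000) × 1.95% × 82/365 = €175.2329
Total = €976.5493

€976.55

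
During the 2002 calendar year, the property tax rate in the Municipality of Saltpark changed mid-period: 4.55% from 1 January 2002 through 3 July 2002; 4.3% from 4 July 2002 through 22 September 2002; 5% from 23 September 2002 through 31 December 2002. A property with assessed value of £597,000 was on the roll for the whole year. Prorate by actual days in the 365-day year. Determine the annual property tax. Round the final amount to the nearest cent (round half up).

1 January – 3 July 2002: 184 days at 4.55% → £597,000 × 4.55% × 184/365 = £13,693.3808
4 July – 22 September 2002: 81 days at 4.3% → £597,000 × 4.3% × 81/365 = £5,696.8521
23 September – 31 December 2002: 100 days at 5% → £597,000 × 5% × 100/365 = £8,178.0822
Total = £27,568.3151

£27,568.32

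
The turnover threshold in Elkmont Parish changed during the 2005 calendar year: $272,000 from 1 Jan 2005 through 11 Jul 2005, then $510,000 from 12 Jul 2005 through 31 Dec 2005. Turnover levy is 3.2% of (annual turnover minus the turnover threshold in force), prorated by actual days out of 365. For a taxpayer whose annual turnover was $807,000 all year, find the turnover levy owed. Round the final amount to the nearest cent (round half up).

$13,510.22

1 Jan – 11 Jul 2005: 192 days, exemption $272,000 → ($807,000 − $272,000) × 3.2% × 192/365 = $9,005.5890
12 Jul – 31 Dec 2005: 173 days, exemption $510,000 → ($807,000 − $510,000) × 3.2% × 173/365 = $4,504.6356
Total = $13,510.2247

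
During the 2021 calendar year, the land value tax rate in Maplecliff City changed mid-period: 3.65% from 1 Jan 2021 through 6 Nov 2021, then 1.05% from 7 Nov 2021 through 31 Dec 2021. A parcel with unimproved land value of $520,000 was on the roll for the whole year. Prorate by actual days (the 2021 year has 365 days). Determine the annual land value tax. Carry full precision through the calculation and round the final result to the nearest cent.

$16,942.74

1 Jan – 6 Nov 2021: 310 days at 3.65% → $520,000 × 3.65% × 310/365 = $16,120.0000
7 Nov – 31 Dec 2021: 55 days at 1.05% → $520,000 × 1.05% × 55/365 = $822.7397
Total = $16,942.7397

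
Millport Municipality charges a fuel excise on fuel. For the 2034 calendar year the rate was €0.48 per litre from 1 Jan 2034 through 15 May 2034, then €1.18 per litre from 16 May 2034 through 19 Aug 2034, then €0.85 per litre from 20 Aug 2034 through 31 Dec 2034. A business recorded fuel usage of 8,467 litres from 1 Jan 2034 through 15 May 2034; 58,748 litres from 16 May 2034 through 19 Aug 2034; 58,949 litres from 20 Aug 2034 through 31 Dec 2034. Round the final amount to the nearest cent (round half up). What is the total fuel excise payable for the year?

1 Jan – 15 May 2034: 8,467 litres at €0.48/litre → €4,064.16
16 May – 19 Aug 2034: 58,748 litres at €1.18/litre → €69,322.64
20 Aug – 31 Dec 2034: 58,949 litres at €0.85/litre → €50,106.65

€123,493.45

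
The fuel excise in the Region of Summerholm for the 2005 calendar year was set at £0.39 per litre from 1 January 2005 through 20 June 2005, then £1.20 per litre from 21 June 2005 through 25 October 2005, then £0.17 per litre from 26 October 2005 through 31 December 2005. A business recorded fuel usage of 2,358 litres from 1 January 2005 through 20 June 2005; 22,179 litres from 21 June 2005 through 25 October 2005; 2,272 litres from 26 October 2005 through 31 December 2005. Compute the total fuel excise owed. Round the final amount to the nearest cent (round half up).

1 January – 20 June 2005: 2,358 litres at £0.39/litre → £919.62
21 June – 25 October 2005: 22,179 litres at £1.20/litre → £26614.80
26 October – 31 December 2005: 2,272 litres at £0.17/litre → £386.24

£27920.66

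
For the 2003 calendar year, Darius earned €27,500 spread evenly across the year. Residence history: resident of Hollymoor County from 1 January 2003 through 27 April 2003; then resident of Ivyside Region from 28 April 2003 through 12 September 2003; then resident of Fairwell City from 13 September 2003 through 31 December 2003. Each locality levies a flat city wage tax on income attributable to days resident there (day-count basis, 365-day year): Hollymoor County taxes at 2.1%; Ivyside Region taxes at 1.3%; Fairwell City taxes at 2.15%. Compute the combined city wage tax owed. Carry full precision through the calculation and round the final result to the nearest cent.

Hollymoor County, 1 January – 27 April 2003: 117 days → €27,500 × 2.1% × 117/365 = €185.1164
Ivyside Region, 28 April – 12 September 2003: 138 days → €27,500 × 1.3% × 138/365 = €135.1644
Fairwell City, 13 September – 31 December 2003: 110 days → €27,500 × 2.15% × 110/365 = €178.1849
Total = €498.4658

€498.47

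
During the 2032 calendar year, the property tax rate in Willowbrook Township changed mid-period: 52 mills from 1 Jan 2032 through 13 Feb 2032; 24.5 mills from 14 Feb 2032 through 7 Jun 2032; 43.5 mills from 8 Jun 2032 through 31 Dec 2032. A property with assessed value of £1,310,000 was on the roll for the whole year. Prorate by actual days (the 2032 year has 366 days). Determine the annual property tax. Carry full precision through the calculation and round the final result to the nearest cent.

1 Jan – 13 Feb 2032: 44 days at 52 mills → £1,310,000 × 5.2% × 44/366 = £8,189.2896
14 Feb – 7 Jun 2032: 115 days at 24.5 mills → £1,310,000 × 2.45% × 115/366 = £10,084.4945
8 Jun – 31 Dec 2032: 207 days at 43.5 mills → £1,310,000 × 4.35% × 207/366 = £32,229.2213
Total = £50,503.0055

£50,503.01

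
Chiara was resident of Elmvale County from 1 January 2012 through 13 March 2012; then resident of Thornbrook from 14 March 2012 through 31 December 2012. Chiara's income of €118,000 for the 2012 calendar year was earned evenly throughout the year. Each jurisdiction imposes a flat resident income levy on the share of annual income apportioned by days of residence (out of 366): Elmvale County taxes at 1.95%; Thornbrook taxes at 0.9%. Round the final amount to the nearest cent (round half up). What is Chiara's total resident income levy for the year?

€1,309.12

Elmvale County, 1 January – 13 March 2012: 73 days → €118,000 × 1.95% × 73/366 = €458.9426
Thornbrook, 14 March – 31 December 2012: 293 days → €118,000 × 0.9% × 293/366 = €850.1803
Total = €1,309.1230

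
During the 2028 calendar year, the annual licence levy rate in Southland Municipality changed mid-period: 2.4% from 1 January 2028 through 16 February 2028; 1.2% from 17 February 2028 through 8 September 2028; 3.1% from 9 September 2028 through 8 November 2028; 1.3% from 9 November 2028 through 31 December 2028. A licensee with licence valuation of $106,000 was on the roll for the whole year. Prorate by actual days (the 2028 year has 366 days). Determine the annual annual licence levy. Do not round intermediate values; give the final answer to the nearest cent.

1 January – 16 February 2028: 47 days at 2.4% → $106,000 × 2.4% × 47/366 = $326.6885
17 February – 8 September 2028: 205 days at 1.2% → $106,000 × 1.2% × 205/366 = $712.4590
9 September – 8 November 2028: 61 days at 3.1% → $106,000 × 3.1% × 61/366 = $547.6667
9 November – 31 December 2028: 53 days at 1.3% → $106,000 × 1.3% × 53/366 = $199.5464
Total = $1,786.3607

$1,786.36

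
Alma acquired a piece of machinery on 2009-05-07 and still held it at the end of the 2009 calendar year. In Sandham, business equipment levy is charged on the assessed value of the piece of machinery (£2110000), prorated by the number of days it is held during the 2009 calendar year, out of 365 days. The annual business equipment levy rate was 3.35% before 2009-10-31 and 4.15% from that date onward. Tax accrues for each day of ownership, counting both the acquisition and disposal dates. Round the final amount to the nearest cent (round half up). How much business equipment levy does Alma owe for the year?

£49151.44

2009-05-07 to 2009-10-30: 177 days at 3.35% → £2110000 × 3.35% × 177/365 = £34277.3836
2009-10-31 to 2009-12-31: 62 days at 4.15% → £2110000 × 4.15% × 62/365 = £14874.0548
Total = £49151.4384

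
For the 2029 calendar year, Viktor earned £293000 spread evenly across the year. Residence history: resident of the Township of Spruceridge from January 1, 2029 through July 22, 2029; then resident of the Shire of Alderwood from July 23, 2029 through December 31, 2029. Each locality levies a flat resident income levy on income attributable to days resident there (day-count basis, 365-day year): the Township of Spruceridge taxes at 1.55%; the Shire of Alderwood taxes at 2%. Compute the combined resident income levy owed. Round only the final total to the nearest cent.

£5126.70

The Township of Spruceridge, January 1 – July 22, 2029: 203 days → £293000 × 1.55% × 203/365 = £2525.8205
The Shire of Alderwood, July 23 – December 31, 2029: 162 days → £293000 × 2% × 162/365 = £2600.8767
Total = £5126.6973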